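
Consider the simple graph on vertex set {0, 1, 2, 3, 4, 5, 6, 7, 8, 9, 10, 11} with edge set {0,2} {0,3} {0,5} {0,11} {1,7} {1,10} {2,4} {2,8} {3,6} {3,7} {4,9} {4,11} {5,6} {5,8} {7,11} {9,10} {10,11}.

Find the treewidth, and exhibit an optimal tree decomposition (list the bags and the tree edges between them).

Treewidth 3.
One optimal decomposition is:
Bags: B1 = {3, 5, 6, 8}  B2 = {0, 3, 5, 8}  B3 = {0, 2, 3, 8}  B4 = {0, 2, 3, 7}  B5 = {0, 2, 7, 11}  B6 = {2, 4, 7, 11}  B7 = {1, 4, 7, 11}  B8 = {1, 4, 10, 11}  B9 = {1, 4, 9, 10}
Tree: B1–B2, B2–B3, B3–B4, B4–B5, B5–B6, B6–B7, B7–B8, B8–B9

Every bag has size at most 4, so the width is 4 − 1 = 3 and tw(G) ≤ 3. For the lower bound: the 4 vertex sets {5,6,8}, {3}, {0}, {2,4,7,11} are disjoint, each induces a connected subgraph, and every pair is joined by at least one edge of G. Contracting each set to a single vertex therefore yields K_{4} as a minor, and since treewidth is minor-monotone, tw(G) ≥ tw(K_{4}) = 3. The upper and lower bounds meet at 3, so that is the treewidth.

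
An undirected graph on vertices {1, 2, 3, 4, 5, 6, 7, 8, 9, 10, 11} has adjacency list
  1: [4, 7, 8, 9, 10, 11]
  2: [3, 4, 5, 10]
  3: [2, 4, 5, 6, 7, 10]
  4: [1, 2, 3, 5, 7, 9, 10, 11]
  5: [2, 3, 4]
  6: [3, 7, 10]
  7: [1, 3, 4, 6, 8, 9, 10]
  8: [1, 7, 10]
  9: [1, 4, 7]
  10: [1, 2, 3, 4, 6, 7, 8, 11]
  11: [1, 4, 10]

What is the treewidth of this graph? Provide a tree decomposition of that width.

Treewidth 3.
Bags: B1 = {1, 7, 8, 10}  B2 = {1, 4, 7, 10}  B3 = {3, 4, 7, 10}  B4 = {2, 3, 4, 10}  B5 = {1, 4, 7, 9}  B6 = {3, 6, 7, 10}  B7 = {1, 4, 10, 11}  B8 = {2, 3, 4, 5}
Tree: B1–B2, B2–B3, B3–B4, B2–B5, B3–B6, B2–B7, B4–B8

Each bag holds 4 vertices, so the decomposition has width 3, which upper-bounds the treewidth. On the other hand G contains the 4-clique {1, 7, 8, 10}. A clique must lie in a single bag of any decomposition, so no decomposition can have width below 3. Hence tw(G) = 3 exactly.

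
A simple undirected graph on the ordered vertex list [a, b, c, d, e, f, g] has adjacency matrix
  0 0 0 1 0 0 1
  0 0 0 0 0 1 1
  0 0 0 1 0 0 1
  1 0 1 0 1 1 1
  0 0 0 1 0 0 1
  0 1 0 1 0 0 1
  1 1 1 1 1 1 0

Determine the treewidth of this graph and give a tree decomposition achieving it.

Each bag holds 3 vertices, so the decomposition has width 2, which upper-bounds the treewidth. On the other hand G contains the 3-clique {d, e, g}. A clique must lie in a single bag of any decomposition, so no decomposition can have width below 2. Hence tw(G) = 2 exactly.

Treewidth 2.
Bags: B1 = {d, e, g}  B2 = {c, d, g}  B3 = {d, f, g}  B4 = {a, d, g}  B5 = {b, f, g}
Tree: B1–B2, B2–B3, B1–B4, B3–B5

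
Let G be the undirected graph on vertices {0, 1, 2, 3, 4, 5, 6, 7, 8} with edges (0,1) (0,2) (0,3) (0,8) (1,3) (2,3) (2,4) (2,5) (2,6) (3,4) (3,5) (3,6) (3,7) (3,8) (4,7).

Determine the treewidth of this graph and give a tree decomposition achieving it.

The largest bag has 3 vertices, giving width 2; this decomposition certifies tw(G) ≤ 2. Conversely, {0, 3, 8} is a clique of size 3, and the vertices of any clique must share a bag in every tree decomposition; so some bag has ≥ 3 vertices and tw(G) ≥ 2. Therefore the treewidth is 2.

Treewidth 2.
One optimal decomposition is:
Bags: B1 = {2, 3, 5}  B2 = {0, 2, 3}  B3 = {0, 3, 8}  B4 = {0, 1, 3}  B5 = {2, 3, 6}  B6 = {2, 3, 4}  B7 = {3, 4, 7}
Tree: B1–B2, B2–B3, B3–B4, B1–B5, B5–B6, B6–B7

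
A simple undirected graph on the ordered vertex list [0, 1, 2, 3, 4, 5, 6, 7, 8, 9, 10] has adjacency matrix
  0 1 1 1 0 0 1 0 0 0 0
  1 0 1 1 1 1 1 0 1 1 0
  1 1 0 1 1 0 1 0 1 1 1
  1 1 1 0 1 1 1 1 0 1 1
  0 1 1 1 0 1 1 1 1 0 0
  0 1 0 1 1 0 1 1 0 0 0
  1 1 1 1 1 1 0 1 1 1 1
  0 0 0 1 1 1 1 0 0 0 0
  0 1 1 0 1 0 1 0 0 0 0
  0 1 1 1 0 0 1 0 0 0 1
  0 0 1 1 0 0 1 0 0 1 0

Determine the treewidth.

A width-4 tree decomposition is:
Bags: B1 = {1, 2, 3, 4, 6}  B2 = {1, 2, 3, 6, 9}  B3 = {2, 3, 6, 9, 10}  B4 = {1, 2, 4, 6, 8}  B5 = {0, 1, 2, 3, 6}  B6 = {1, 3, 4, 5, 6}  B7 = {3, 4, 5, 6, 7}
Tree: B1–B2, B2–B3, B1–B4, B2–B5, B1–B6, B6–B7
The largest bag has 5 vertices, giving width 4; this decomposition certifies tw(G) ≤ 4. Conversely, {1, 2, 4, 6, 8} is a clique of size 5, and the vertices of any clique must share a bag in every tree decomposition; so some bag has ≥ 5 vertices and tw(G) ≥ 4. Combining the bounds, tw(G) = 4.

4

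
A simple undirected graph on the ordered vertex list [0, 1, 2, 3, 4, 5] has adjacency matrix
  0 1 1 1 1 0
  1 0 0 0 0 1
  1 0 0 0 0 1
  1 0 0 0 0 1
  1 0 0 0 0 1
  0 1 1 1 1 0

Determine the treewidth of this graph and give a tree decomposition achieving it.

Treewidth 2.
Bags: B1 = {0, 2, 5}  B2 = {0, 1, 5}  B3 = {0, 3, 5}  B4 = {0, 4, 5}
Tree: B1–B2, B2–B3, B3–B4

Every bag has size at most 3, so the width is 3 − 1 = 2 and tw(G) ≤ 2. The edges 2–5–1–0–2 form a cycle, so G is not a tree and its treewidth is at least 2. The upper and lower bounds meet at 2, so that is the treewidth.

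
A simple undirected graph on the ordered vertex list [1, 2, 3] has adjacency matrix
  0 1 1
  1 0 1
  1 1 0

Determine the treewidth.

A width-2 tree decomposition is:
Bags: B1 = {1, 2, 3}
Tree: (single bag)
A single bag containing all 3 vertices is trivially a valid decomposition of width 2. Conversely, {1, 2, 3} is a clique of size 3, and the vertices of any clique must share a bag in every tree decomposition; so some bag has ≥ 3 vertices and tw(G) ≥ 2. Therefore the treewidth is 2.

2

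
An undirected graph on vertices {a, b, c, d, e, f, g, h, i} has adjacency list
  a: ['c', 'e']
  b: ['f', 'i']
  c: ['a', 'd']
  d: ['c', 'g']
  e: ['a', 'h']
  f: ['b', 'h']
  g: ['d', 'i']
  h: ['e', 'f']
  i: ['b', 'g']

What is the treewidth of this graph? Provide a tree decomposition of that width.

Treewidth 2.
One such decomposition:
Bags: B1 = {e, f, h}  B2 = {b, e, f}  B3 = {b, e, i}  B4 = {e, g, i}  B5 = {d, e, g}  B6 = {c, d, e}  B7 = {a, c, e}
Tree: B1–B2, B2–B3, B3–B4, B4–B5, B5–B6, B6–B7

Every bag has size at most 3, so the width is 3 − 1 = 2 and tw(G) ≤ 2. Since e–h–f–b–i–g–d–c–a–e is a cycle in G, G is not acyclic. Forests are exactly the graphs of treewidth ≤ 1, so tw(G) ≥ 2. Combining the bounds, tw(G) = 2.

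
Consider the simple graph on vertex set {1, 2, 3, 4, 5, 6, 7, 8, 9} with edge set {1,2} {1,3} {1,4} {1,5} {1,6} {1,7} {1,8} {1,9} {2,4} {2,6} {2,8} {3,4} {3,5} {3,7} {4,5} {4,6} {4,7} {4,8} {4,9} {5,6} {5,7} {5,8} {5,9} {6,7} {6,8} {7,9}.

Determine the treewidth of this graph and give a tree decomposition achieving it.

Each bag holds 5 vertices, so the decomposition has width 4, which upper-bounds the treewidth. On the other hand G contains the 5-clique {1, 2, 4, 6, 8}. A clique must lie in a single bag of any decomposition, so no decomposition can have width below 4. Therefore the treewidth is 4.

Treewidth 4.
One such decomposition:
Bags: B1 = {1, 4, 5, 6, 7}  B2 = {1, 4, 5, 7, 9}  B3 = {1, 3, 4, 5, 7}  B4 = {1, 4, 5, 6, 8}  B5 = {1, 2, 4, 6, 8}
Tree: B1–B2, B2–B3, B1–B4, B4–B5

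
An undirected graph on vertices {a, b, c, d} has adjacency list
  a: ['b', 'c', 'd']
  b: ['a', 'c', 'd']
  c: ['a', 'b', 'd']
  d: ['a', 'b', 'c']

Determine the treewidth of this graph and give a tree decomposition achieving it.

With just one bag of size 4, the width is 4 − 1 = 3, so tw(G) ≤ 3. On the other hand G contains the 4-clique {a, b, c, d}. A clique must lie in a single bag of any decomposition, so no decomposition can have width below 3. The upper and lower bounds meet at 3, so that is the treewidth.

Treewidth 3.
Bags: B1 = {a, b, c, d}
Tree: (single bag)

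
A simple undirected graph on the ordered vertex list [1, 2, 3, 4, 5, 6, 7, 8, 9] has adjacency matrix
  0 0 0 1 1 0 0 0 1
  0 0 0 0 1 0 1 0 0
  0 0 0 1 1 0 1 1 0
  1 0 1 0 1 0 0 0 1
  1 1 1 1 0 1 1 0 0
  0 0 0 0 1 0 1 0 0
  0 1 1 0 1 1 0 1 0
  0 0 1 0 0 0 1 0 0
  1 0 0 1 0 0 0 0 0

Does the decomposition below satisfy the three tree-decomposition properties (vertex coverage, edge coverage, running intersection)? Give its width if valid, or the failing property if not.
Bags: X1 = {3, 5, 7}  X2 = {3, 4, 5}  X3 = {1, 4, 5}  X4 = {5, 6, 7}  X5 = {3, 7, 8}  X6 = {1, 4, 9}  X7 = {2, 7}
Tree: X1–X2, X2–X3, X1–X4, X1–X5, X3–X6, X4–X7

No — edge (5,2) lies in no bag.

A tree decomposition must satisfy three properties: every vertex lies in some bag; for every edge, both endpoints lie together in some bag; and for every vertex, the bags containing it form a connected subtree. Here edge (5,2) lies in no bag, so the decomposition is invalid.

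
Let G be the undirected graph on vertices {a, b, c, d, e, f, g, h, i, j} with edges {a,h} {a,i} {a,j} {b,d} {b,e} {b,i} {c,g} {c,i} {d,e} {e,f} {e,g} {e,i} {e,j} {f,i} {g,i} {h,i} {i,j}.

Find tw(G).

A width-2 tree decomposition is:
Bags: B1 = {e, i, j}  B2 = {b, e, i}  B3 = {b, d, e}  B4 = {e, g, i}  B5 = {e, f, i}  B6 = {c, g, i}  B7 = {a, i, j}  B8 = {a, h, i}
Tree: B1–B2, B2–B3, B1–B4, B2–B5, B4–B6, B1–B7, B7–B8
The largest bag has 3 vertices, giving width 2; this decomposition certifies tw(G) ≤ 2. On the other hand G contains the 3-clique {b, d, e}. A clique must lie in a single bag of any decomposition, so no decomposition can have width below 2. The upper and lower bounds meet at 2, so that is the treewidth.

2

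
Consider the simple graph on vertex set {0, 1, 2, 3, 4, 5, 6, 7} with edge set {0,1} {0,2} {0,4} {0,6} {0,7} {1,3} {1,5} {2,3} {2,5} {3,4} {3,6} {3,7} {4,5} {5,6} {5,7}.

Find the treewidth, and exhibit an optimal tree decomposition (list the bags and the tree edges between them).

Each bag holds 4 vertices, so the decomposition has width 3, which upper-bounds the treewidth. For the lower bound: the 4 vertex sets {3,7}, {0,2}, {5}, {1} are disjoint, each induces a connected subgraph, and every pair is joined by at least one edge of G. Contracting each set to a single vertex therefore yields K_{4} as a minor, and since treewidth is minor-monotone, tw(G) ≥ tw(K_{4}) = 3. The upper and lower bounds meet at 3, so that is the treewidth.

Treewidth 3.
One optimal decomposition is:
Bags: B1 = {0, 3, 5, 7}  B2 = {0, 2, 3, 5}  B3 = {0, 1, 3, 5}  B4 = {0, 3, 5, 6}  B5 = {0, 3, 4, 5}
Tree: B1–B2, B2–B3, B3–B4, B4–B5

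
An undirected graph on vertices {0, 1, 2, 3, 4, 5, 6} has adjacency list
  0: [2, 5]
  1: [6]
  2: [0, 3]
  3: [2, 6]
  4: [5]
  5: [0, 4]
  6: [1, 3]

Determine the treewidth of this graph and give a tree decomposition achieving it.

Treewidth 1.
One optimal decomposition is:
Bags: B1 = {1, 6}  B2 = {3, 6}  B3 = {2, 3}  B4 = {0, 2}  B5 = {0, 5}  B6 = {4, 5}
Tree: B1–B2, B2–B3, B3–B4, B4–B5, B5–B6

Each bag holds 2 vertices, so the decomposition has width 1, which upper-bounds the treewidth. Any graph with an edge has treewidth ≥ 1, and G has the edge 1–6. Therefore the treewidth is 1.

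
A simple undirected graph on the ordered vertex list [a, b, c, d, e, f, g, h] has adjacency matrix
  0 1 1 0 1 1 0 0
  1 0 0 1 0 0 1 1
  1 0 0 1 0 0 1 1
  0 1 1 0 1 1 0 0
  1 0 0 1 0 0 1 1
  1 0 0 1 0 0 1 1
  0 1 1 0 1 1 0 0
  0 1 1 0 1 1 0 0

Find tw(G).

4

A width-4 tree decomposition is:
Bags: B1 = {a, d, f, g, h}  B2 = {a, c, d, g, h}  B3 = {a, b, d, g, h}  B4 = {a, d, e, g, h}
Tree: B1–B2, B2–B3, B3–B4
The largest bag has 5 vertices, giving width 4; this decomposition certifies tw(G) ≤ 4. For the lower bound: the 5 vertex sets {a,f}, {c,d}, {b,h}, {g}, {e} are disjoint, each induces a connected subgraph, and every pair is joined by at least one edge of G. Contracting each set to a single vertex therefore yields K_{5} as a minor, and since treewidth is minor-monotone, tw(G) ≥ tw(K_{5}) = 4. Therefore the treewidth is 4.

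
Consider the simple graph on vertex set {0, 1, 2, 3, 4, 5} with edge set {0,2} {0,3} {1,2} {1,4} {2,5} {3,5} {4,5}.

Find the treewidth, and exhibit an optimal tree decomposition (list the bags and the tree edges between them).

Each bag holds 3 vertices, so the decomposition has width 2, which upper-bounds the treewidth. The edges 4–1–2–5–4 form a cycle, so G is not a tree and its treewidth is at least 2. Therefore the treewidth is 2.

Treewidth 2.
Bags: B1 = {1, 4, 5}  B2 = {1, 2, 5}  B3 = {2, 3, 5}  B4 = {0, 2, 3}
Tree: B1–B2, B2–B3, B3–B4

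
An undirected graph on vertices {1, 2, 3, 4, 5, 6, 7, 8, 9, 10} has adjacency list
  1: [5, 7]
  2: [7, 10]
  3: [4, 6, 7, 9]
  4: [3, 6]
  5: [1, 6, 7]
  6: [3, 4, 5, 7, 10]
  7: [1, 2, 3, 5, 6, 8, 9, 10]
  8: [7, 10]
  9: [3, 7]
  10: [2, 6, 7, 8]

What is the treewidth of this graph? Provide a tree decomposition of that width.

Treewidth 2.
One optimal decomposition is:
Bags: B1 = {3, 6, 7}  B2 = {6, 7, 10}  B3 = {5, 6, 7}  B4 = {3, 4, 6}  B5 = {2, 7, 10}  B6 = {1, 5, 7}  B7 = {3, 7, 9}  B8 = {7, 8, 10}
Tree: B1–B2, B2–B3, B1–B4, B2–B5, B3–B6, B1–B7, B2–B8

Every bag has size at most 3, so the width is 3 − 1 = 2 and tw(G) ≤ 2. On the other hand G contains the 3-clique {3, 4, 6}. A clique must lie in a single bag of any decomposition, so no decomposition can have width below 2. Therefore the treewidth is 2.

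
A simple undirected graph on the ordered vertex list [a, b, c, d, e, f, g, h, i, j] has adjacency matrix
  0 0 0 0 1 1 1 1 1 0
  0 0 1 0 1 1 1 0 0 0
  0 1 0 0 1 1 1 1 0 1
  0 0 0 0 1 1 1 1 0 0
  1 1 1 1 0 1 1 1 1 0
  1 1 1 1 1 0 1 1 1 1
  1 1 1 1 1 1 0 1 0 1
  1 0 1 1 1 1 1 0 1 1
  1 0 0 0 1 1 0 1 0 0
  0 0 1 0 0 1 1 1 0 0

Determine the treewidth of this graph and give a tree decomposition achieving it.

Every bag has size at most 5, so the width is 5 − 1 = 4 and tw(G) ≤ 4. On the other hand G contains the 5-clique {c, f, g, h, j}. A clique must lie in a single bag of any decomposition, so no decomposition can have width below 4. The upper and lower bounds meet at 4, so that is the treewidth.

Treewidth 4.
One optimal decomposition is:
Bags: B1 = {a, e, f, g, h}  B2 = {c, e, f, g, h}  B3 = {d, e, f, g, h}  B4 = {a, e, f, h, i}  B5 = {c, f, g, h, j}  B6 = {b, c, e, f, g}
Tree: B1–B2, B1–B3, B1–B4, B2–B5, B2–B6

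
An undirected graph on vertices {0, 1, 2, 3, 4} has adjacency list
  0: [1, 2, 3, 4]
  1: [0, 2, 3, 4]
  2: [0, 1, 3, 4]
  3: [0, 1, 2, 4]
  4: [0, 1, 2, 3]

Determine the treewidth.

4

A width-4 tree decomposition is:
Bags: B1 = {0, 1, 2, 3, 4}
Tree: (single bag)
A single bag containing all 5 vertices is trivially a valid decomposition of width 4. On the other hand G contains the 5-clique {0, 1, 2, 3, 4}. A clique must lie in a single bag of any decomposition, so no decomposition can have width below 4. The upper and lower bounds meet at 4, so that is the treewidth.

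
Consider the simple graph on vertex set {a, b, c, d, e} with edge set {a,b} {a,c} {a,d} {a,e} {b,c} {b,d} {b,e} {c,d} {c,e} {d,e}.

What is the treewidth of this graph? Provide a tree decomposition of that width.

With just one bag of size 5, the width is 5 − 1 = 4, so tw(G) ≤ 4. Conversely, {a, b, c, d, e} is a clique of size 5, and the vertices of any clique must share a bag in every tree decomposition; so some bag has ≥ 5 vertices and tw(G) ≥ 4. Combining the bounds, tw(G) = 4.

Treewidth 4.
One such decomposition:
Bags: B1 = {a, b, c, d, e}
Tree: (single bag)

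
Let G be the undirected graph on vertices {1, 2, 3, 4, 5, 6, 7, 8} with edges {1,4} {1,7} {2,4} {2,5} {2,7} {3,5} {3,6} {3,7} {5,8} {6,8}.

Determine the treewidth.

2

A width-2 tree decomposition is:
Bags: B1 = {1, 4, 7}  B2 = {2, 4, 7}  B3 = {2, 3, 7}  B4 = {2, 3, 5}  B5 = {3, 5, 6}  B6 = {5, 6, 8}
Tree: B1–B2, B2–B3, B3–B4, B4–B5, B5–B6
Each bag holds 3 vertices, so the decomposition has width 2, which upper-bounds the treewidth. Since 1–4–2–7–1 is a cycle in G, G is not acyclic. Forests are exactly the graphs of treewidth ≤ 1, so tw(G) ≥ 2. Hence tw(G) = 2 exactly.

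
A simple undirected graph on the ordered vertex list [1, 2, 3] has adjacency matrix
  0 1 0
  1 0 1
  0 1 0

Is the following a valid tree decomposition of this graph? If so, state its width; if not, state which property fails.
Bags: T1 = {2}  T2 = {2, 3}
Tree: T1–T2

A tree decomposition must satisfy three properties: every vertex lies in some bag; for every edge, both endpoints lie together in some bag; and for every vertex, the bags containing it form a connected subtree. Here vertex 1 appears in no bag, so the decomposition is invalid.

No — vertex 1 appears in no bag.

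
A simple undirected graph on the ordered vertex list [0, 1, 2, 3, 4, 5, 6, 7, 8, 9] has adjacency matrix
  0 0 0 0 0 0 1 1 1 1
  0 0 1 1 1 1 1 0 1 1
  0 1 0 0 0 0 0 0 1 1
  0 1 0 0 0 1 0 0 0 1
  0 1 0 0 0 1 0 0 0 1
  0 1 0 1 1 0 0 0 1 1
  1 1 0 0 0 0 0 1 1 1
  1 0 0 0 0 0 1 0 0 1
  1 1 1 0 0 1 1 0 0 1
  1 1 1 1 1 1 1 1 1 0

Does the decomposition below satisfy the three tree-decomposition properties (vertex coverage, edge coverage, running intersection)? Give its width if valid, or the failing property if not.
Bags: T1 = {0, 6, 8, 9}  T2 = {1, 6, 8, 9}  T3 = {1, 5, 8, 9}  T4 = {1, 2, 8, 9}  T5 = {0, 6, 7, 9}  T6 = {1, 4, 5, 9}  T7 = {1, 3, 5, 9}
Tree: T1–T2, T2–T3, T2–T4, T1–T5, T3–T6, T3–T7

Yes; width 3.

Checking the three conditions: (i) the bags cover all of {0, 1, 2, 3, 4, 5, 6, 7, 8, 9}; (ii) for each edge, some bag contains both endpoints; (iii) the bags containing any fixed vertex form a subtree. All hold, so the decomposition is valid with width 4 − 1 = 3.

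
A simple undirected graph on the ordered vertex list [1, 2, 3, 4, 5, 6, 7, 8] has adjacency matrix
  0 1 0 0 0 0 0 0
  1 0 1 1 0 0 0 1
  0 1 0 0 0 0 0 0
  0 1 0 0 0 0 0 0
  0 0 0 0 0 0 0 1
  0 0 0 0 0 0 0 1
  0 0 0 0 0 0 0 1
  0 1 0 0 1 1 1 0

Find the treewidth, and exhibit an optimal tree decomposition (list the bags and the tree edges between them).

Treewidth 1.
One optimal decomposition is:
Bags: B1 = {7, 8}  B2 = {2, 8}  B3 = {6, 8}  B4 = {2, 3}  B5 = {1, 2}  B6 = {5, 8}  B7 = {2, 4}
Tree: B1–B2, B2–B3, B2–B4, B2–B5, B1–B6, B4–B7

The largest bag has 2 vertices, giving width 1; this decomposition certifies tw(G) ≤ 1. Any graph with an edge has treewidth ≥ 1, and G has the edge 8–7. Hence tw(G) = 1 exactly.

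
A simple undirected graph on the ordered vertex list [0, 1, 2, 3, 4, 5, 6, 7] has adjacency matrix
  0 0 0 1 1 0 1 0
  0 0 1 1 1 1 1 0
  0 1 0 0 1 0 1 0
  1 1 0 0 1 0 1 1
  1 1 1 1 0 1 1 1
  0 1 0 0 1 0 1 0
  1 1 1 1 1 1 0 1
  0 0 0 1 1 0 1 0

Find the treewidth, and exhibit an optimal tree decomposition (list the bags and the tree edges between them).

Every bag has size at most 4, so the width is 4 − 1 = 3 and tw(G) ≤ 3. For the lower bound, the 4 vertices {0, 3, 4, 6} are pairwise adjacent, and any tree decomposition puts a clique entirely inside one bag — forcing width ≥ 3. Hence tw(G) = 3 exactly.

Treewidth 3.
One optimal decomposition is:
Bags: B1 = {1, 2, 4, 6}  B2 = {1, 3, 4, 6}  B3 = {3, 4, 6, 7}  B4 = {0, 3, 4, 6}  B5 = {1, 4, 5, 6}
Tree: B1–B2, B2–B3, B2–B4, B2–B5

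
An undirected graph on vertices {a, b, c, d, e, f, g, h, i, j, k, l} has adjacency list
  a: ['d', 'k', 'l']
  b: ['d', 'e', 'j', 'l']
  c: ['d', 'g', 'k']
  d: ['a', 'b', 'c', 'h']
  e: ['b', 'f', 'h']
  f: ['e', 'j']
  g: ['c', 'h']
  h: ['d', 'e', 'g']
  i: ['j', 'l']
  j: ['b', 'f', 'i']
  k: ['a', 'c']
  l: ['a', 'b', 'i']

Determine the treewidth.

3

A width-3 tree decomposition is:
Bags: B1 = {e, f, i, j}  B2 = {b, e, i, j}  B3 = {b, e, i, l}  B4 = {b, e, h, l}  B5 = {b, d, h, l}  B6 = {a, d, h, l}  B7 = {a, d, g, h}  B8 = {a, c, d, g}  B9 = {a, c, g, k}
Tree: B1–B2, B2–B3, B3–B4, B4–B5, B5–B6, B6–B7, B7–B8, B8–B9
Every bag has size at most 4, so the width is 4 − 1 = 3 and tw(G) ≤ 3. For the lower bound: the 4 vertex sets {f,i,j}, {e}, {b}, {a,d,h,l} are disjoint, each induces a connected subgraph, and every pair is joined by at least one edge of G. Contracting each set to a single vertex therefore yields K_{4} as a minor, and since treewidth is minor-monotone, tw(G) ≥ tw(K_{4}) = 3. Hence tw(G) = 3 exactly.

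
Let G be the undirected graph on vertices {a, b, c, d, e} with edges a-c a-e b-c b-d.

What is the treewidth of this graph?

A width-1 tree decomposition is:
Bags: B1 = {b, d}  B2 = {b, c}  B3 = {a, c}  B4 = {a, e}
Tree: B1–B2, B2–B3, B3–B4
The largest bag has 2 vertices, giving width 1; this decomposition certifies tw(G) ≤ 1. Since G has at least one edge (e.g. d–b), it is not an edgeless graph, so tw(G) ≥ 1. The upper and lower bounds meet at 1, so that is the treewidth.

1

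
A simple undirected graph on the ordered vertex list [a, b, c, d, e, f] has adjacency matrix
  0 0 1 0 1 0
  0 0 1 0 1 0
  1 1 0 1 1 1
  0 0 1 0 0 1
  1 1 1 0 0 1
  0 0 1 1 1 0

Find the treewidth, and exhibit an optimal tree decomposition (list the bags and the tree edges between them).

Every bag has size at most 3, so the width is 3 − 1 = 2 and tw(G) ≤ 2. For the lower bound, the 3 vertices {c, d, f} are pairwise adjacent, and any tree decomposition puts a clique entirely inside one bag — forcing width ≥ 2. The upper and lower bounds meet at 2, so that is the treewidth.

Treewidth 2.
One optimal decomposition is:
Bags: B1 = {a, c, e}  B2 = {c, e, f}  B3 = {c, d, f}  B4 = {b, c, e}
Tree: B1–B2, B2–B3, B2–B4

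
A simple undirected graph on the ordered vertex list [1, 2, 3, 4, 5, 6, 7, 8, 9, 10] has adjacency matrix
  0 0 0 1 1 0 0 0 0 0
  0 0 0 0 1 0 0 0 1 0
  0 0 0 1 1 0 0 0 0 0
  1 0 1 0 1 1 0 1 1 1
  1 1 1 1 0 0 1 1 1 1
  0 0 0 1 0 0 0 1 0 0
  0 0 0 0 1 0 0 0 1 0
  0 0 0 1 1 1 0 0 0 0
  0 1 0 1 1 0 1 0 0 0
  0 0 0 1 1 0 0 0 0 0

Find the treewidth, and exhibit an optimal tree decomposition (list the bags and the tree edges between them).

Treewidth 2.
One optimal decomposition is:
Bags: B1 = {3, 4, 5}  B2 = {1, 4, 5}  B3 = {4, 5, 9}  B4 = {2, 5, 9}  B5 = {4, 5, 8}  B6 = {4, 6, 8}  B7 = {4, 5, 10}  B8 = {5, 7, 9}
Tree: B1–B2, B2–B3, B3–B4, B3–B5, B5–B6, B3–B7, B4–B8

The largest bag has 3 vertices, giving width 2; this decomposition certifies tw(G) ≤ 2. Conversely, {2, 5, 9} is a clique of size 3, and the vertices of any clique must share a bag in every tree decomposition; so some bag has ≥ 3 vertices and tw(G) ≥ 2. Therefore the treewidth is 2.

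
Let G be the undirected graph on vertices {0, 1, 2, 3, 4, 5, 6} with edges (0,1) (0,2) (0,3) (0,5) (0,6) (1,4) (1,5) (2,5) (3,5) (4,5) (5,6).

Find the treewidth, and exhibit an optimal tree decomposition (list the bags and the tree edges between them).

Treewidth 2.
One optimal decomposition is:
Bags: B1 = {0, 1, 5}  B2 = {1, 4, 5}  B3 = {0, 5, 6}  B4 = {0, 3, 5}  B5 = {0, 2, 5}
Tree: B1–B2, B1–B3, B1–B4, B1–B5

Every bag has size at most 3, so the width is 3 − 1 = 2 and tw(G) ≤ 2. Conversely, {0, 1, 5} is a clique of size 3, and the vertices of any clique must share a bag in every tree decomposition; so some bag has ≥ 3 vertices and tw(G) ≥ 2. Therefore the treewidth is 2.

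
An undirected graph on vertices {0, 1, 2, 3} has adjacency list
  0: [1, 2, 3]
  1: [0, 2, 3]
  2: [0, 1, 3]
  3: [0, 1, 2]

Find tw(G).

3

A width-3 tree decomposition is:
Bags: B1 = {0, 1, 2, 3}
Tree: (single bag)
A single bag containing all 4 vertices is trivially a valid decomposition of width 3. Conversely, {0, 1, 2, 3} is a clique of size 4, and the vertices of any clique must share a bag in every tree decomposition; so some bag has ≥ 4 vertices and tw(G) ≥ 3. Hence tw(G) = 3 exactly.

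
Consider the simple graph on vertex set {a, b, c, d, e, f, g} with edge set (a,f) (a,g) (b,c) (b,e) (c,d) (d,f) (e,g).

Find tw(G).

2

A width-2 tree decomposition is:
Bags: B1 = {a, e, g}  B2 = {a, e, f}  B3 = {d, e, f}  B4 = {c, d, e}  B5 = {b, c, e}
Tree: B1–B2, B2–B3, B3–B4, B4–B5
Each bag holds 3 vertices, so the decomposition has width 2, which upper-bounds the treewidth. The edges e–g–a–f–d–c–b–e form a cycle, so G is not a tree and its treewidth is at least 2. The upper and lower bounds meet at 2, so that is the treewidth.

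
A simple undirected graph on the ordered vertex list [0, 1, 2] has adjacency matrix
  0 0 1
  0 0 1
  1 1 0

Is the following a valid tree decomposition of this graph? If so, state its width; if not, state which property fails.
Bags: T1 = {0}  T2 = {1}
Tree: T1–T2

A tree decomposition must satisfy three properties: every vertex lies in some bag; for every edge, both endpoints lie together in some bag; and for every vertex, the bags containing it form a connected subtree. Here vertex 2 appears in no bag, so the decomposition is invalid.

No — vertex 2 appears in no bag.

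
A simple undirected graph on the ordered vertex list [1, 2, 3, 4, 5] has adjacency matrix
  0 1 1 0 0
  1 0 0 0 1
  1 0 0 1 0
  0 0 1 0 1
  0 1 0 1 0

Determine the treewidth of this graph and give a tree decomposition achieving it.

Treewidth 2.
One such decomposition:
Bags: B1 = {1, 2, 5}  B2 = {1, 4, 5}  B3 = {1, 3, 4}
Tree: B1–B2, B2–B3

The largest bag has 3 vertices, giving width 2; this decomposition certifies tw(G) ≤ 2. Since 1–2–5–4–3–1 is a cycle in G, G is not acyclic. Forests are exactly the graphs of treewidth ≤ 1, so tw(G) ≥ 2. Therefore the treewidth is 2.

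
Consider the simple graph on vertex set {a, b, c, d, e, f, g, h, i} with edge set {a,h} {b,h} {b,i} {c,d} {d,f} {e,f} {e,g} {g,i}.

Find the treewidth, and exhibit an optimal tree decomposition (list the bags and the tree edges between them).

Treewidth 1.
Bags: B1 = {c, d}  B2 = {d, f}  B3 = {e, f}  B4 = {e, g}  B5 = {g, i}  B6 = {b, i}  B7 = {b, h}  B8 = {a, h}
Tree: B1–B2, B2–B3, B3–B4, B4–B5, B5–B6, B6–B7, B7–B8

Every bag has size at most 2, so the width is 2 − 1 = 1 and tw(G) ≤ 1. Any graph with an edge has treewidth ≥ 1, and G has the edge c–d. The upper and lower bounds meet at 1, so that is the treewidth.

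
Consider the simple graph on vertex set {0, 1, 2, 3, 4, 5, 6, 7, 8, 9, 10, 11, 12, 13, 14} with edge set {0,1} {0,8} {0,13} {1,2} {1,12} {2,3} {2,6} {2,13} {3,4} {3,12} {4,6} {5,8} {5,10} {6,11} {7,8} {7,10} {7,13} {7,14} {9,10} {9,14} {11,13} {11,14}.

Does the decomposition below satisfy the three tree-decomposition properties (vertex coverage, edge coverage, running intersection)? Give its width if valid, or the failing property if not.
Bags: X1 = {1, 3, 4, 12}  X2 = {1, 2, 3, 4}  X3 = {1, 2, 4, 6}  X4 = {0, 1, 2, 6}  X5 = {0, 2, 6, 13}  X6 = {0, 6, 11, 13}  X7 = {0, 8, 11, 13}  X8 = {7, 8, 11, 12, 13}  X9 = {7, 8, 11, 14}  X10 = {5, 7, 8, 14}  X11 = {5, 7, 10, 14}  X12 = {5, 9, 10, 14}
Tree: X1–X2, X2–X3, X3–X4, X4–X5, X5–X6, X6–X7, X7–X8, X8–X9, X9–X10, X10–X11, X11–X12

A tree decomposition must satisfy three properties: every vertex lies in some bag; for every edge, both endpoints lie together in some bag; and for every vertex, the bags containing it form a connected subtree. Here bags containing vertex 12 are not connected in the tree, so the decomposition is invalid.

No — bags containing vertex 12 are not connected in the tree.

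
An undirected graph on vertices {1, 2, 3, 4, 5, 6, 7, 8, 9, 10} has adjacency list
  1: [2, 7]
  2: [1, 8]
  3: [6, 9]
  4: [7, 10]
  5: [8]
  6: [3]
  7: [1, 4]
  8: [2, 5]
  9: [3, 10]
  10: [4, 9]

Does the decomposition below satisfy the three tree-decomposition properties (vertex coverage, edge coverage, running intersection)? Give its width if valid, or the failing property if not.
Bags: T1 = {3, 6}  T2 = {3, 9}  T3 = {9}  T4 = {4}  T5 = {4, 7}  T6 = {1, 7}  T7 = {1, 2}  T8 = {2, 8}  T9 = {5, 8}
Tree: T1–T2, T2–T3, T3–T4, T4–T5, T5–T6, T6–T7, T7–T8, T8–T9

No — vertex 10 appears in no bag.

A tree decomposition must satisfy three properties: every vertex lies in some bag; for every edge, both endpoints lie together in some bag; and for every vertex, the bags containing it form a connected subtree. Here vertex 10 appears in no bag, so the decomposition is invalid.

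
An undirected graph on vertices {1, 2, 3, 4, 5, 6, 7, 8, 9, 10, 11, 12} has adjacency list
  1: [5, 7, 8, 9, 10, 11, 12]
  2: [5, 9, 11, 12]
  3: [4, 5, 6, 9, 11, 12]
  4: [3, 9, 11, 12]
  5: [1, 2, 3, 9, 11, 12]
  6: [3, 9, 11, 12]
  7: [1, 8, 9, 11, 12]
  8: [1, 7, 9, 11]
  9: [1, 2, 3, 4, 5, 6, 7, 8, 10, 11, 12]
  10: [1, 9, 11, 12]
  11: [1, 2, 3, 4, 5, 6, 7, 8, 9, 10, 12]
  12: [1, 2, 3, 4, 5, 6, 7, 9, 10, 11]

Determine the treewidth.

4

A width-4 tree decomposition is:
Bags: B1 = {1, 5, 9, 11, 12}  B2 = {2, 5, 9, 11, 12}  B3 = {3, 5, 9, 11, 12}  B4 = {3, 4, 9, 11, 12}  B5 = {3, 6, 9, 11, 12}  B6 = {1, 7, 9, 11, 12}  B7 = {1, 7, 8, 9, 11}  B8 = {1, 9, 10, 11, 12}
Tree: B1–B2, B2–B3, B3–B4, B4–B5, B1–B6, B6–B7, B1–B8
The largest bag has 5 vertices, giving width 4; this decomposition certifies tw(G) ≤ 4. For the lower bound, the 5 vertices {1, 7, 8, 9, 11} are pairwise adjacent, and any tree decomposition puts a clique entirely inside one bag — forcing width ≥ 4. Hence tw(G) = 4 exactly.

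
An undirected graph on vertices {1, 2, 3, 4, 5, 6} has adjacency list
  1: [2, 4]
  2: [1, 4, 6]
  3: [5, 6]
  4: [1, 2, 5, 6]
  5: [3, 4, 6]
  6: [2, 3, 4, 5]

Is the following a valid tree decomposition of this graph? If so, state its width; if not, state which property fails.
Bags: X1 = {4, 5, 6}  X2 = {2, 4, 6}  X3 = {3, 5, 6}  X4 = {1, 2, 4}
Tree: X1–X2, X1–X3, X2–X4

Every vertex of G appears in some bag (union = {1, 2, 3, 4, 5, 6}); every edge is covered by a bag; and for each vertex v the set of bags containing v is connected in the bag tree. The decomposition is therefore valid. The largest bag has 3 vertices, so the width is 2.

Yes; width 2.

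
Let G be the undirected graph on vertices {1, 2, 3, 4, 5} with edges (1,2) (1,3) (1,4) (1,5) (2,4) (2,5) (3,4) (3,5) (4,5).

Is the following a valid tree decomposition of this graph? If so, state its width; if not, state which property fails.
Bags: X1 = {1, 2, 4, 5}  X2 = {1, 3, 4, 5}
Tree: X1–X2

Every vertex of G appears in some bag (union = {1, 2, 3, 4, 5}); every edge is covered by a bag; and for each vertex v the set of bags containing v is connected in the bag tree. The decomposition is therefore valid. The largest bag has 4 vertices, so the width is 3.

Yes; width 3.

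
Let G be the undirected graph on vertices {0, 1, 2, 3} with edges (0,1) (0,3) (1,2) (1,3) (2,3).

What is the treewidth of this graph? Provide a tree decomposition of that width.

Every bag has size at most 3, so the width is 3 − 1 = 2 and tw(G) ≤ 2. On the other hand G contains the 3-clique {0, 1, 3}. A clique must lie in a single bag of any decomposition, so no decomposition can have width below 2. Hence tw(G) = 2 exactly.

Treewidth 2.
One optimal decomposition is:
Bags: B1 = {0, 1, 3}  B2 = {1, 2, 3}
Tree: B1–B2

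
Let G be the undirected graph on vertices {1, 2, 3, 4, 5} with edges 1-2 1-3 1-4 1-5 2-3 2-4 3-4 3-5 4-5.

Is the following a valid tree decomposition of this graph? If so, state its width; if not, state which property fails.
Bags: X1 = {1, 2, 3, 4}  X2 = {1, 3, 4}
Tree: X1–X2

A tree decomposition must satisfy three properties: every vertex lies in some bag; for every edge, both endpoints lie together in some bag; and for every vertex, the bags containing it form a connected subtree. Here vertex 5 appears in no bag, so the decomposition is invalid.

No — vertex 5 appears in no bag.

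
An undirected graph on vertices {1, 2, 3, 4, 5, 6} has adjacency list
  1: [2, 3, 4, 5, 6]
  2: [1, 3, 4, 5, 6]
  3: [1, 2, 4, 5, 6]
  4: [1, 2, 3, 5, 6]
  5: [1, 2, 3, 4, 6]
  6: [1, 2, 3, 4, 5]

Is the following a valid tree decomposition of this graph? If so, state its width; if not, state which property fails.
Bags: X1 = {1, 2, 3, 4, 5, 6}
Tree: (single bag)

Yes; width 5.

Every vertex of G appears in some bag (union = {1, 2, 3, 4, 5, 6}); every edge is covered by a bag; and for each vertex v the set of bags containing v is connected in the bag tree. The decomposition is therefore valid. The largest bag has 6 vertices, so the width is 5.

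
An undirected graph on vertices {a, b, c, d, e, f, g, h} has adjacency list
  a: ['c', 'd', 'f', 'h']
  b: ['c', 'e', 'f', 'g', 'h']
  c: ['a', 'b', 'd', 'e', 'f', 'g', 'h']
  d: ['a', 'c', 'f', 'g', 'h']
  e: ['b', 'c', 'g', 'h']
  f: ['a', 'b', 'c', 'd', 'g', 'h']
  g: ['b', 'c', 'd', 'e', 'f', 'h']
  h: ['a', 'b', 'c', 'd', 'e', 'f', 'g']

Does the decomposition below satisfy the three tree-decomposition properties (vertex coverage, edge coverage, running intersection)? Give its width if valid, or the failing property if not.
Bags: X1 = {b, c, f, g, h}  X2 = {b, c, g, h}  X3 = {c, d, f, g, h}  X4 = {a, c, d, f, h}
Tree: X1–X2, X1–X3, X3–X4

A tree decomposition must satisfy three properties: every vertex lies in some bag; for every edge, both endpoints lie together in some bag; and for every vertex, the bags containing it form a connected subtree. Here vertex e appears in no bag, so the decomposition is invalid.

No — vertex e appears in no bag.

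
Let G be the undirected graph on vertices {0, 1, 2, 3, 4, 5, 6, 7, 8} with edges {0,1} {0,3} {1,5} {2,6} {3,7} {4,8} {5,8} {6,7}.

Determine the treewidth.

A width-1 tree decomposition is:
Bags: B1 = {2, 6}  B2 = {6, 7}  B3 = {3, 7}  B4 = {0, 3}  B5 = {0, 1}  B6 = {1, 5}  B7 = {5, 8}  B8 = {4, 8}
Tree: B1–B2, B2–B3, B3–B4, B4–B5, B5–B6, B6–B7, B7–B8
The largest bag has 2 vertices, giving width 1; this decomposition certifies tw(G) ≤ 1. Since G has at least one edge (e.g. 2–6), it is not an edgeless graph, so tw(G) ≥ 1. Hence tw(G) = 1 exactly.

1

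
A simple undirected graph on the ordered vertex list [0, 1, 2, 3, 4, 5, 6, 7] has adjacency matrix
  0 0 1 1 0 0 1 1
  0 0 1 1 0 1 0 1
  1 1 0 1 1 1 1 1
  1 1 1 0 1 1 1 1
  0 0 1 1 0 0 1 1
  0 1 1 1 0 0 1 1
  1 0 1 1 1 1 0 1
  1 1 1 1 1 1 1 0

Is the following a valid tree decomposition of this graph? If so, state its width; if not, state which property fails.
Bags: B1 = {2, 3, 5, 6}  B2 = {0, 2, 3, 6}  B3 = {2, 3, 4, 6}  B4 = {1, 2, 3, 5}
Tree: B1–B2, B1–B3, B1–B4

A tree decomposition must satisfy three properties: every vertex lies in some bag; for every edge, both endpoints lie together in some bag; and for every vertex, the bags containing it form a connected subtree. Here vertex 7 appears in no bag, so the decomposition is invalid.

No — vertex 7 appears in no bag.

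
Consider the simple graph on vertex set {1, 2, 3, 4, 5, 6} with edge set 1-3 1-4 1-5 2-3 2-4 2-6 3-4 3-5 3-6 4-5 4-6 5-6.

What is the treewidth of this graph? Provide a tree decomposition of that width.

Each bag holds 4 vertices, so the decomposition has width 3, which upper-bounds the treewidth. For the lower bound, the 4 vertices {2, 3, 4, 6} are pairwise adjacent, and any tree decomposition puts a clique entirely inside one bag — forcing width ≥ 3. The upper and lower bounds meet at 3, so that is the treewidth.

Treewidth 3.
One optimal decomposition is:
Bags: B1 = {3, 4, 5, 6}  B2 = {1, 3, 4, 5}  B3 = {2, 3, 4, 6}
Tree: B1–B2, B1–B3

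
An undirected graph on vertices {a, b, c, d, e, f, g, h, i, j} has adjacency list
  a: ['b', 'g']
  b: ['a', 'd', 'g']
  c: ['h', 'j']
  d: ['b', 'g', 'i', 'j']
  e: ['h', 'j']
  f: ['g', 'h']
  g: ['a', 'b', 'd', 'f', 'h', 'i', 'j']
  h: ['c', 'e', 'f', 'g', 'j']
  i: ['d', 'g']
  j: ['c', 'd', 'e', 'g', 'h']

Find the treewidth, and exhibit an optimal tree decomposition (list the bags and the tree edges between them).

The largest bag has 3 vertices, giving width 2; this decomposition certifies tw(G) ≤ 2. For the lower bound, the 3 vertices {d, g, j} are pairwise adjacent, and any tree decomposition puts a clique entirely inside one bag — forcing width ≥ 2. Combining the bounds, tw(G) = 2.

Treewidth 2.
Bags: B1 = {f, g, h}  B2 = {g, h, j}  B3 = {d, g, j}  B4 = {b, d, g}  B5 = {d, g, i}  B6 = {a, b, g}  B7 = {e, h, j}  B8 = {c, h, j}
Tree: B1–B2, B2–B3, B3–B4, B4–B5, B4–B6, B2–B7, B2–B8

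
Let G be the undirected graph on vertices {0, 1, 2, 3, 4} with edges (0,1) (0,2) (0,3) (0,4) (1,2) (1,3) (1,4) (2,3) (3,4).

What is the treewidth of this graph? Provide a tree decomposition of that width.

The largest bag has 4 vertices, giving width 3; this decomposition certifies tw(G) ≤ 3. Conversely, {0, 1, 2, 3} is a clique of size 4, and the vertices of any clique must share a bag in every tree decomposition; so some bag has ≥ 4 vertices and tw(G) ≥ 3. The upper and lower bounds meet at 3, so that is the treewidth.

Treewidth 3.
Bags: B1 = {0, 1, 2, 3}  B2 = {0, 1, 3, 4}
Tree: B1–B2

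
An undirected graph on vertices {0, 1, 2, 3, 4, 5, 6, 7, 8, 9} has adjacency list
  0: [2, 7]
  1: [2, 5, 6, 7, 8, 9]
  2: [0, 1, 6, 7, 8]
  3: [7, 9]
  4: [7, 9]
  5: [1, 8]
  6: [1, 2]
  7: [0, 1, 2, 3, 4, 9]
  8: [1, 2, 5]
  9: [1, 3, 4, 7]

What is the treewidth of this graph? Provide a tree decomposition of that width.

Treewidth 2.
One optimal decomposition is:
Bags: B1 = {3, 7, 9}  B2 = {4, 7, 9}  B3 = {1, 7, 9}  B4 = {1, 2, 7}  B5 = {1, 2, 8}  B6 = {1, 2, 6}  B7 = {0, 2, 7}  B8 = {1, 5, 8}
Tree: B1–B2, B2–B3, B3–B4, B4–B5, B5–B6, B4–B7, B5–B8

The largest bag has 3 vertices, giving width 2; this decomposition certifies tw(G) ≤ 2. On the other hand G contains the 3-clique {0, 2, 7}. A clique must lie in a single bag of any decomposition, so no decomposition can have width below 2. Combining the bounds, tw(G) = 2.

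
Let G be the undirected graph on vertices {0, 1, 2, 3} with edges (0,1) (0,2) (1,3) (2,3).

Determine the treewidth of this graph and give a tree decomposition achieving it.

Each bag holds 3 vertices, so the decomposition has width 2, which upper-bounds the treewidth. Since 2–0–1–3–2 is a cycle in G, G is not acyclic. Forests are exactly the graphs of treewidth ≤ 1, so tw(G) ≥ 2. The upper and lower bounds meet at 2, so that is the treewidth.

Treewidth 2.
One optimal decomposition is:
Bags: B1 = {0, 1, 2}  B2 = {1, 2, 3}
Tree: B1–B2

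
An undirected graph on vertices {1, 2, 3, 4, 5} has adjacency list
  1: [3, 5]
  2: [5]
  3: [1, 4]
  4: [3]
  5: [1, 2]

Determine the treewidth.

1

A width-1 tree decomposition is:
Bags: B1 = {1, 5}  B2 = {1, 3}  B3 = {2, 5}  B4 = {3, 4}
Tree: B1–B2, B1–B3, B2–B4
Every bag has size at most 2, so the width is 2 − 1 = 1 and tw(G) ≤ 1. G has an edge, so its treewidth is at least 1. Combining the bounds, tw(G) = 1.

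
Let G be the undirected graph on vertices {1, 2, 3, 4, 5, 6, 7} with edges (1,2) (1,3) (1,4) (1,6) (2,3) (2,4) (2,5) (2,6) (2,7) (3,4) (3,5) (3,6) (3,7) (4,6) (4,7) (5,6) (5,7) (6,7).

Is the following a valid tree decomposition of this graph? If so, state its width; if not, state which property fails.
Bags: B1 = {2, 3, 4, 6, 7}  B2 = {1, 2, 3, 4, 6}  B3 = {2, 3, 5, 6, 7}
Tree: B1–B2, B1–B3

Checking the three conditions: (i) the bags cover all of {1, 2, 3, 4, 5, 6, 7}; (ii) for each edge, some bag contains both endpoints; (iii) the bags containing any fixed vertex form a subtree. All hold, so the decomposition is valid with width 5 − 1 = 4.

Yes; width 4.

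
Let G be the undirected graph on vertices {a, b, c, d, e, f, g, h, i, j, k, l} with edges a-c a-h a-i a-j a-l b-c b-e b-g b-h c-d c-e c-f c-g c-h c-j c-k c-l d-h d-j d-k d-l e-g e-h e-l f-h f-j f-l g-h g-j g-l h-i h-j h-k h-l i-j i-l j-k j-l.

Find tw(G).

4

A width-4 tree decomposition is:
Bags: B1 = {c, g, h, j, l}  B2 = {c, e, g, h, l}  B3 = {c, f, h, j, l}  B4 = {c, d, h, j, l}  B5 = {a, c, h, j, l}  B6 = {a, h, i, j, l}  B7 = {c, d, h, j, k}  B8 = {b, c, e, g, h}
Tree: B1–B2, B1–B3, B1–B4, B1–B5, B5–B6, B4–B7, B2–B8
Each bag holds 5 vertices, so the decomposition has width 4, which upper-bounds the treewidth. On the other hand G contains the 5-clique {c, d, h, j, l}. A clique must lie in a single bag of any decomposition, so no decomposition can have width below 4. Hence tw(G) = 4 exactly.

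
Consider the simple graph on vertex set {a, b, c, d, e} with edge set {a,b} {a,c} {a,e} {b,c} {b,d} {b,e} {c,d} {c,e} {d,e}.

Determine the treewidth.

3

A width-3 tree decomposition is:
Bags: B1 = {a, b, c, e}  B2 = {b, c, d, e}
Tree: B1–B2
The largest bag has 4 vertices, giving width 3; this decomposition certifies tw(G) ≤ 3. For the lower bound, the 4 vertices {b, c, d, e} are pairwise adjacent, and any tree decomposition puts a clique entirely inside one bag — forcing width ≥ 3. The upper and lower bounds meet at 3, so that is the treewidth.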